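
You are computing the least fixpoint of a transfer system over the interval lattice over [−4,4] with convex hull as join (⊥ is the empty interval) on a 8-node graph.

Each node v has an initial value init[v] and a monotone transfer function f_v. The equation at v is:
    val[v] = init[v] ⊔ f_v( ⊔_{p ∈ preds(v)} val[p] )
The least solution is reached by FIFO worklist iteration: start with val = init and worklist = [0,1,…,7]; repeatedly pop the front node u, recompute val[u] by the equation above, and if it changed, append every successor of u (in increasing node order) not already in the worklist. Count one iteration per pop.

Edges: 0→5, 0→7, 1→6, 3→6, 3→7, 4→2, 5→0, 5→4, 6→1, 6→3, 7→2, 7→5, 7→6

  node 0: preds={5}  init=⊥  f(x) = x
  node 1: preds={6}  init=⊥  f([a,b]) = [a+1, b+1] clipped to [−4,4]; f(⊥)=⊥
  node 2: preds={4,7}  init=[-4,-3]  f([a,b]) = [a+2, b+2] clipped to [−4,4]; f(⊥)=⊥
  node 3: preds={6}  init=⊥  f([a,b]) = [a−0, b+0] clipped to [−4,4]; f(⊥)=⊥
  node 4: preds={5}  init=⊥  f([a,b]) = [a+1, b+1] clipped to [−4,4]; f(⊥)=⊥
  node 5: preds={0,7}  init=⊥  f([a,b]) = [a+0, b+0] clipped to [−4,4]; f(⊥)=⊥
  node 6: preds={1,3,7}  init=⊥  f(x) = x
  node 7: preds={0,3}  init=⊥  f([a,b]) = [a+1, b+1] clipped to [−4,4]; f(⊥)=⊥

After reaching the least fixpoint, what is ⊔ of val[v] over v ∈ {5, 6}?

⊥

Trace (8 dequeues):
  [1] u=0 | in ⊥ | out ⊥ | ==
  [2] u=1 | in ⊥ | out ⊥ | ==
  [3] u=2 | in ⊥ | out [-4,-3] | ==
  [4] u=3 | in ⊥ | out ⊥ | ==
  [5] u=4 | in ⊥ | out ⊥ | ==
  [6] u=5 | in ⊥ | out ⊥ | ==
  [7] u=6 | in ⊥ | out ⊥ | ==
  [8] u=7 | in ⊥ | out ⊥ | ==

Converged values:
  [0] ⊥
  [1] ⊥
  [2] [-4,-3]
  [3] ⊥
  [4] ⊥
  [5] ⊥
  [6] ⊥
  [7] ⊥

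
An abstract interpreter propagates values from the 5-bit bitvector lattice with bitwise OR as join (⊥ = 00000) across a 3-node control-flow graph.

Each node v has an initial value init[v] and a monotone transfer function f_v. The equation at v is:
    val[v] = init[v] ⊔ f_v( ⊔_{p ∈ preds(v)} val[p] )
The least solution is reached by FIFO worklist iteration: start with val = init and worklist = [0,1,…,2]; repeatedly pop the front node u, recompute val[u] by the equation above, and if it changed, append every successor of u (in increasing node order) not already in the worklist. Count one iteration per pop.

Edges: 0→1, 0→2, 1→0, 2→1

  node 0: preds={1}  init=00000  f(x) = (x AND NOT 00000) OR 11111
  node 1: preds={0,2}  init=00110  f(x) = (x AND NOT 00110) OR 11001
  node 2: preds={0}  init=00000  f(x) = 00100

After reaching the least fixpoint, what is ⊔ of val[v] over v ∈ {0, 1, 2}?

11111

Trace (5 dequeues):
  [1] u=0 | in 00110 | out 11111 | prev 00000 | push {}
  [2] u=1 | in 11111 | out 11111 | prev 00110 | push {0}
  [3] u=2 | in 11111 | out 00100 | prev 00000 | push {1}
  [4] u=0 | in 11111 | out 11111 | ==
  [5] u=1 | in 11111 | out 11111 | ==

Converged values:
  [0] 11111
  [1] 11111
  [2] 00100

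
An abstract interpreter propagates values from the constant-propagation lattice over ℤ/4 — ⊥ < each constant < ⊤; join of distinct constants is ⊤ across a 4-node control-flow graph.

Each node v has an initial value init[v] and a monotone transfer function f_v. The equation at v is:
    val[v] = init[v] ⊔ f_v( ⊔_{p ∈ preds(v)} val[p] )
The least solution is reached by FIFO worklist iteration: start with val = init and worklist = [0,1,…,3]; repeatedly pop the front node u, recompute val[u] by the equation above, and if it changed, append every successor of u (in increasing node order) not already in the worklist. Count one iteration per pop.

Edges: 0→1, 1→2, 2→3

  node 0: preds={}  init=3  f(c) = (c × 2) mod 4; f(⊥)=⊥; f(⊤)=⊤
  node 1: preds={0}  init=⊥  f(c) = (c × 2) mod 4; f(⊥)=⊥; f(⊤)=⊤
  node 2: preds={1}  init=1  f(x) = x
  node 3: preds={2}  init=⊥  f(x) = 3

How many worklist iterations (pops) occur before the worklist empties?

4

Iteration log — 4 steps:
  step 1. node 0  ⊔preds=⊥  new=3  stable
  step 2. node 1  ⊔preds=3  new=2  old=⊥  +wl: 
  step 3. node 2  ⊔preds=2  new=⊤  old=1  +wl: 
  step 4. node 3  ⊔preds=⊤  new=3  old=⊥  +wl: 

Least fixpoint reached:
  node 0: 3
  node 1: 2
  node 2: ⊤
  node 3: 3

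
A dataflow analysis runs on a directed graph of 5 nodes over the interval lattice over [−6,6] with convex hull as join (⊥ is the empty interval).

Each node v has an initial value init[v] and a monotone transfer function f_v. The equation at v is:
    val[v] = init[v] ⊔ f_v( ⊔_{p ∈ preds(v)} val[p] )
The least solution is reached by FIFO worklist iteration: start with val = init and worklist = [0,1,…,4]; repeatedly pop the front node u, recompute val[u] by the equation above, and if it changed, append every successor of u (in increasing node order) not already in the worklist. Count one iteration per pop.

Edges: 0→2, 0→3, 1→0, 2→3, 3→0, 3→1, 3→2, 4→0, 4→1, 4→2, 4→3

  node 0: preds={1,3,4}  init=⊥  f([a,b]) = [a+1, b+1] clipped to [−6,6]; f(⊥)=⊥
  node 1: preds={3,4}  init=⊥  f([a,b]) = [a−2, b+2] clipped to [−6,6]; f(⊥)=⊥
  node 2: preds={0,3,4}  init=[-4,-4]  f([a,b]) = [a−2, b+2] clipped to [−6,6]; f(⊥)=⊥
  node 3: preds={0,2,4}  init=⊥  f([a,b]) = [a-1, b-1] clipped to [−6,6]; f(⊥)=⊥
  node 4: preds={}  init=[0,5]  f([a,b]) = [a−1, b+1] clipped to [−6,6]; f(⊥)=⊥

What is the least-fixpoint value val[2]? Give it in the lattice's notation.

Iteration log — 13 steps:
  step 1. node 0  ⊔preds=[0,5]  new=[1,6]  old=⊥  +wl: 
  step 2. node 1  ⊔preds=[0,5]  new=[-2,6]  old=⊥  +wl: 0
  step 3. node 2  ⊔preds=[0,6]  new=[-4,6]  old=[-4,-4]  +wl: 
  step 4. node 3  ⊔preds=[-4,6]  new=[-5,5]  old=⊥  +wl: 1,2
  step 5. node 4  ⊔preds=⊥  new=[0,5]  stable
  step 6. node 0  ⊔preds=[-5,6]  new=[-4,6]  old=[1,6]  +wl: 3
  step 7. node 1  ⊔preds=[-5,5]  new=[-6,6]  old=[-2,6]  +wl: 0
  step 8. node 2  ⊔preds=[-5,6]  new=[-6,6]  old=[-4,6]  +wl: 
  step 9. node 3  ⊔preds=[-6,6]  new=[-6,5]  old=[-5,5]  +wl: 1,2
  step 10. node 0  ⊔preds=[-6,6]  new=[-5,6]  old=[-4,6]  +wl: 3
  step 11. node 1  ⊔preds=[-6,5]  new=[-6,6]  stable
  step 12. node 2  ⊔preds=[-6,6]  new=[-6,6]  stable
  step 13. node 3  ⊔preds=[-6,6]  new=[-6,5]  stable

Least fixpoint reached:
  node 0: [-5,6]
  node 1: [-6,6]
  node 2: [-6,6]
  node 3: [-6,5]
  node 4: [0,5]

[-6,6]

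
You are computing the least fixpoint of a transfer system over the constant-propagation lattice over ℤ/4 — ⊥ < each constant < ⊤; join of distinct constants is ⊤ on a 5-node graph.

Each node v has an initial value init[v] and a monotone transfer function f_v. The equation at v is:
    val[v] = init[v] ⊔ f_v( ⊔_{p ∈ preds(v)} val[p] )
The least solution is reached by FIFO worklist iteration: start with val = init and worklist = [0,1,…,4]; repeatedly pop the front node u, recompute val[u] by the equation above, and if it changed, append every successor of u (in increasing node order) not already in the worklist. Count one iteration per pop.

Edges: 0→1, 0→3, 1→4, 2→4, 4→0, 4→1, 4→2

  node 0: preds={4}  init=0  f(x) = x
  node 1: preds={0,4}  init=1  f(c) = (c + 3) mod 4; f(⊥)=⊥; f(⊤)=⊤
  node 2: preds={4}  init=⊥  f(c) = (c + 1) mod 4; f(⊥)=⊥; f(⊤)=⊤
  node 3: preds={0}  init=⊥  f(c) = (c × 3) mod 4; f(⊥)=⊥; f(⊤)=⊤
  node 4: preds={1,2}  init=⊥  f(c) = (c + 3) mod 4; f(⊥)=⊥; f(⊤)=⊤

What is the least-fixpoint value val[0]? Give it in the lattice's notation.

Iteration log — 10 steps:
  step 1. node 0  ⊔preds=⊥  new=0  stable
  step 2. node 1  ⊔preds=0  new=⊤  old=1  +wl: 
  step 3. node 2  ⊔preds=⊥  new=⊥  stable
  step 4. node 3  ⊔preds=0  new=0  old=⊥  +wl: 
  step 5. node 4  ⊔preds=⊤  new=⊤  old=⊥  +wl: 0,1,2
  step 6. node 0  ⊔preds=⊤  new=⊤  old=0  +wl: 3
  step 7. node 1  ⊔preds=⊤  new=⊤  stable
  step 8. node 2  ⊔preds=⊤  new=⊤  old=⊥  +wl: 4
  step 9. node 3  ⊔preds=⊤  new=⊤  old=0  +wl: 
  step 10. node 4  ⊔preds=⊤  new=⊤  stable

Least fixpoint reached:
  node 0: ⊤
  node 1: ⊤
  node 2: ⊤
  node 3: ⊤
  node 4: ⊤

⊤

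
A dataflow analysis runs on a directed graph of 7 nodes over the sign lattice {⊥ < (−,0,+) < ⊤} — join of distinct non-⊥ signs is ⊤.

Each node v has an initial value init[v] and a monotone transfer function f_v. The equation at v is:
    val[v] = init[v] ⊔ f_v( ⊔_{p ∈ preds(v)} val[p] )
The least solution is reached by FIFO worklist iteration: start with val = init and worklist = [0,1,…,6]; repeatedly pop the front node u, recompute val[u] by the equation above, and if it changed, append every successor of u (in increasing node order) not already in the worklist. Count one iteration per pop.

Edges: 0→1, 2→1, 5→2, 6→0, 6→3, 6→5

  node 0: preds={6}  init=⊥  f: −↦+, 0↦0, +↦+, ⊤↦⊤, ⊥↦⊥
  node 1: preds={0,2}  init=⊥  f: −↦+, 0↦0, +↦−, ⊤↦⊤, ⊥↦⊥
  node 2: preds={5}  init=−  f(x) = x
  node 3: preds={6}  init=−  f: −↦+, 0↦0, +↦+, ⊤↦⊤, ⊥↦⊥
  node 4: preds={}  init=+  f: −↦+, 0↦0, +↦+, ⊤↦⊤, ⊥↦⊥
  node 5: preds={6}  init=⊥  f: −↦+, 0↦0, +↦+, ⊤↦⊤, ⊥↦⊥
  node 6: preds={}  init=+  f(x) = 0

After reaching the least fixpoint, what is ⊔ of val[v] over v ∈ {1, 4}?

⊤

Worklist (13 pops):
  #1 pop 0: in=+ → + (was ⊥); enqueue []
  #2 pop 1: in=⊤ → ⊤ (was ⊥); enqueue []
  #3 pop 2: in=⊥ → − (no change)
  #4 pop 3: in=+ → ⊤ (was −); enqueue []
  #5 pop 4: in=⊥ → + (no change)
  #6 pop 5: in=+ → + (was ⊥); enqueue [2]
  #7 pop 6: in=⊥ → ⊤ (was +); enqueue [0,3,5]
  #8 pop 2: in=+ → ⊤ (was −); enqueue [1]
  #9 pop 0: in=⊤ → ⊤ (was +); enqueue []
  #10 pop 3: in=⊤ → ⊤ (no change)
  #11 pop 5: in=⊤ → ⊤ (was +); enqueue [2]
  #12 pop 1: in=⊤ → ⊤ (no change)
  #13 pop 2: in=⊤ → ⊤ (no change)

Fixpoint:
  val[0] = ⊤
  val[1] = ⊤
  val[2] = ⊤
  val[3] = ⊤
  val[4] = +
  val[5] = ⊤
  val[6] = ⊤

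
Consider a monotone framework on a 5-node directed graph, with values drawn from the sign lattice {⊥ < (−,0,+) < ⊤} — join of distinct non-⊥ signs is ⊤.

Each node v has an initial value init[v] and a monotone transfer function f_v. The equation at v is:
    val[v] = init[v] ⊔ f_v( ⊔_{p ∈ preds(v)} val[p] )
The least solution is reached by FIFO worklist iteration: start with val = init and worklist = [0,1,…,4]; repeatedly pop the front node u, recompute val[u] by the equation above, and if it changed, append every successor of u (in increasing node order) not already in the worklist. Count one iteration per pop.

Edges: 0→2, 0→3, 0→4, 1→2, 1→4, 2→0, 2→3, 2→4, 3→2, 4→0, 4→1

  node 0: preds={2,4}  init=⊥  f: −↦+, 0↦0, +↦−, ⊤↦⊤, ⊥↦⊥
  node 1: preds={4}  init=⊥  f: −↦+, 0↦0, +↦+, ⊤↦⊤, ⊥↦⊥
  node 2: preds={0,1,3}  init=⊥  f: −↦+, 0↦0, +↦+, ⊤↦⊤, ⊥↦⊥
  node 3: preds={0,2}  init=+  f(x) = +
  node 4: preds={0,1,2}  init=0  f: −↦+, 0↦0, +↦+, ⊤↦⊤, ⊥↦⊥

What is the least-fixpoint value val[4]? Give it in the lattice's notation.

⊤

Iteration log — 10 steps:
  step 1. node 0  ⊔preds=0  new=0  old=⊥  +wl: 
  step 2. node 1  ⊔preds=0  new=0  old=⊥  +wl: 
  step 3. node 2  ⊔preds=⊤  new=⊤  old=⊥  +wl: 0
  step 4. node 3  ⊔preds=⊤  new=+  stable
  step 5. node 4  ⊔preds=⊤  new=⊤  old=0  +wl: 1
  step 6. node 0  ⊔preds=⊤  new=⊤  old=0  +wl: 2,3,4
  step 7. node 1  ⊔preds=⊤  new=⊤  old=0  +wl: 
  step 8. node 2  ⊔preds=⊤  new=⊤  stable
  step 9. node 3  ⊔preds=⊤  new=+  stable
  step 10. node 4  ⊔preds=⊤  new=⊤  stable

Least fixpoint reached:
  node 0: ⊤
  node 1: ⊤
  node 2: ⊤
  node 3: +
  node 4: ⊤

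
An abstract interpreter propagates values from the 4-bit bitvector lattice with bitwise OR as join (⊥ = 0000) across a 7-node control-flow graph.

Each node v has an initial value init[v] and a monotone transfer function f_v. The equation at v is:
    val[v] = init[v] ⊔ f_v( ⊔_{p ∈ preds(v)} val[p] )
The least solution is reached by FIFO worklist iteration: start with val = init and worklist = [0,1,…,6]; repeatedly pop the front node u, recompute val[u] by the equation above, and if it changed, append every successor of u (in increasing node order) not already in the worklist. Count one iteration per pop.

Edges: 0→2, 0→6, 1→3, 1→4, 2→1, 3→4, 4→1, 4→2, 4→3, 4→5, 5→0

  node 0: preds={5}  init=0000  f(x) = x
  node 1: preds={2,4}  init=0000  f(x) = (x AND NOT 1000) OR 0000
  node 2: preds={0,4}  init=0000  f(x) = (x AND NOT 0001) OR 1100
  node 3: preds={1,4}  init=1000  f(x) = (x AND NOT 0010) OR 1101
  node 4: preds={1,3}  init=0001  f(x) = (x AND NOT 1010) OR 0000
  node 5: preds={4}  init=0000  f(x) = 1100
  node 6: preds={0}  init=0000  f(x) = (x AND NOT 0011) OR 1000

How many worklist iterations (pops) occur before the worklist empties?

14

Iteration log — 14 steps:
  step 1. node 0  ⊔preds=0000  new=0000  stable
  step 2. node 1  ⊔preds=0001  new=0001  old=0000  +wl: 
  step 3. node 2  ⊔preds=0001  new=1100  old=0000  +wl: 1
  step 4. node 3  ⊔preds=0001  new=1101  old=1000  +wl: 
  step 5. node 4  ⊔preds=1101  new=0101  old=0001  +wl: 2,3
  step 6. node 5  ⊔preds=0101  new=1100  old=0000  +wl: 0
  step 7. node 6  ⊔preds=0000  new=1000  old=0000  +wl: 
  step 8. node 1  ⊔preds=1101  new=0101  old=0001  +wl: 4
  step 9. node 2  ⊔preds=0101  new=1100  stable
  step 10. node 3  ⊔preds=0101  new=1101  stable
  step 11. node 0  ⊔preds=1100  new=1100  old=0000  +wl: 2,6
  step 12. node 4  ⊔preds=1101  new=0101  stable
  step 13. node 2  ⊔preds=1101  new=1100  stable
  step 14. node 6  ⊔preds=1100  new=1100  old=1000  +wl: 

Least fixpoint reached:
  node 0: 1100
  node 1: 0101
  node 2: 1100
  node 3: 1101
  node 4: 0101
  node 5: 1100
  node 6: 1100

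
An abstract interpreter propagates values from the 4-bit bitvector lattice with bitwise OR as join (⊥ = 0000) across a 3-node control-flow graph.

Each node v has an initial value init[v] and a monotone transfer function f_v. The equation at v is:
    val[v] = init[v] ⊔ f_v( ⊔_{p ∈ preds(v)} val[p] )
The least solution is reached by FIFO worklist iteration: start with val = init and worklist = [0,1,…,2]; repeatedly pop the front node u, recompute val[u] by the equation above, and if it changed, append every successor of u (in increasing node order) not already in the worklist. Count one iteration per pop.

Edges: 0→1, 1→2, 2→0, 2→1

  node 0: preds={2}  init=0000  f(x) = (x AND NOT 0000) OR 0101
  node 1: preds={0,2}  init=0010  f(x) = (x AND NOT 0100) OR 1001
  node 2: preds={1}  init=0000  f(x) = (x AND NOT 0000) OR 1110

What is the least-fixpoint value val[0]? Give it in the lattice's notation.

Iteration log — 5 steps:
  step 1. node 0  ⊔preds=0000  new=0101  old=0000  +wl: 
  step 2. node 1  ⊔preds=0101  new=1011  old=0010  +wl: 
  step 3. node 2  ⊔preds=1011  new=1111  old=0000  +wl: 0,1
  step 4. node 0  ⊔preds=1111  new=1111  old=0101  +wl: 
  step 5. node 1  ⊔preds=1111  new=1011  stable

Least fixpoint reached:
  node 0: 1111
  node 1: 1011
  node 2: 1111

1111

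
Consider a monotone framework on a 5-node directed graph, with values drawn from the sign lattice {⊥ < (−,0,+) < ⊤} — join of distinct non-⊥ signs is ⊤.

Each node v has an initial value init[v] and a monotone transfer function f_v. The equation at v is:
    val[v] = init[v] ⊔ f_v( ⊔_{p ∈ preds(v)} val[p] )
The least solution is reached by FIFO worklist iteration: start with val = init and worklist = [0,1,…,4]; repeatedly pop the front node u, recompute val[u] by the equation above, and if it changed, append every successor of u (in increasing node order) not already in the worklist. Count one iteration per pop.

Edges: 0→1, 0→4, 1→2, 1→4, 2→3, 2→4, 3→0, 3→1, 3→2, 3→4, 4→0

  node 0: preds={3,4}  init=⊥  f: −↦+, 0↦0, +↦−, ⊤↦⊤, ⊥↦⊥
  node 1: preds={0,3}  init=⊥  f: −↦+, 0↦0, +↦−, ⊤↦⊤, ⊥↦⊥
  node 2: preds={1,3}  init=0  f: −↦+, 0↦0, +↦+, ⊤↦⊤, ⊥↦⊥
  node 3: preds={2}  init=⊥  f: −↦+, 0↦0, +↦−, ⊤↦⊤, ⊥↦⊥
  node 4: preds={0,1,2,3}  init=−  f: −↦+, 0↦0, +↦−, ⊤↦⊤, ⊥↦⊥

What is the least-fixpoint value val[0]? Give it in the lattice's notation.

Trace (9 dequeues):
  [1] u=0 | in − | out + | prev ⊥ | push {}
  [2] u=1 | in + | out − | prev ⊥ | push {}
  [3] u=2 | in − | out ⊤ | prev 0 | push {}
  [4] u=3 | in ⊤ | out ⊤ | prev ⊥ | push {0,1,2}
  [5] u=4 | in ⊤ | out ⊤ | prev − | push {}
  [6] u=0 | in ⊤ | out ⊤ | prev + | push {4}
  [7] u=1 | in ⊤ | out ⊤ | prev − | push {}
  [8] u=2 | in ⊤ | out ⊤ | ==
  [9] u=4 | in ⊤ | out ⊤ | ==

Converged values:
  [0] ⊤
  [1] ⊤
  [2] ⊤
  [3] ⊤
  [4] ⊤

⊤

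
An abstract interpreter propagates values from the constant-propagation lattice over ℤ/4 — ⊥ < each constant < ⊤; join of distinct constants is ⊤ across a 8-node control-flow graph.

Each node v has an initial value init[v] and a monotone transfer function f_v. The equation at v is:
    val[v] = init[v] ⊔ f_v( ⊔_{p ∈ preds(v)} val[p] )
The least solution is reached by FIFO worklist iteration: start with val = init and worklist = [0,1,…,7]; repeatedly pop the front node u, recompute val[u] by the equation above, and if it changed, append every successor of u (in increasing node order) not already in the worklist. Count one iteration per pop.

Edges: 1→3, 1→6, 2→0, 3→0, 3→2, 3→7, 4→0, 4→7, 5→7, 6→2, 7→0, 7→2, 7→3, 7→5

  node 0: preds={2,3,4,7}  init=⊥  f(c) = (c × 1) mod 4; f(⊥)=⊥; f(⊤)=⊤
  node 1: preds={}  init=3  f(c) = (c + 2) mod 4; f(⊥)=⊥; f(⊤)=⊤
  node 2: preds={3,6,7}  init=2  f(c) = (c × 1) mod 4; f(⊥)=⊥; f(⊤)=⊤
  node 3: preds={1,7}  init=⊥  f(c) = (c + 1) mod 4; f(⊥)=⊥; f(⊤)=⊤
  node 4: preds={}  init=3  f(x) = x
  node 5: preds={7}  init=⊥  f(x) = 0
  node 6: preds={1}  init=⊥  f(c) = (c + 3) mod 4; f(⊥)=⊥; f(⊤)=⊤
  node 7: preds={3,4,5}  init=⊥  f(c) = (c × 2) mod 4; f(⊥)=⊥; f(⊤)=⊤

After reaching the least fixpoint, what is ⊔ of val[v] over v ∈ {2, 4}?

Iteration log — 15 steps:
  step 1. node 0  ⊔preds=⊤  new=⊤  old=⊥  +wl: 
  step 2. node 1  ⊔preds=⊥  new=3  stable
  step 3. node 2  ⊔preds=⊥  new=2  stable
  step 4. node 3  ⊔preds=3  new=0  old=⊥  +wl: 0,2
  step 5. node 4  ⊔preds=⊥  new=3  stable
  step 6. node 5  ⊔preds=⊥  new=0  old=⊥  +wl: 
  step 7. node 6  ⊔preds=3  new=2  old=⊥  +wl: 
  step 8. node 7  ⊔preds=⊤  new=⊤  old=⊥  +wl: 3,5
  step 9. node 0  ⊔preds=⊤  new=⊤  stable
  step 10. node 2  ⊔preds=⊤  new=⊤  old=2  +wl: 0
  step 11. node 3  ⊔preds=⊤  new=⊤  old=0  +wl: 2,7
  step 12. node 5  ⊔preds=⊤  new=0  stable
  step 13. node 0  ⊔preds=⊤  new=⊤  stable
  step 14. node 2  ⊔preds=⊤  new=⊤  stable
  step 15. node 7  ⊔preds=⊤  new=⊤  stable

Least fixpoint reached:
  node 0: ⊤
  node 1: 3
  node 2: ⊤
  node 3: ⊤
  node 4: 3
  node 5: 0
  node 6: 2
  node 7: ⊤

⊤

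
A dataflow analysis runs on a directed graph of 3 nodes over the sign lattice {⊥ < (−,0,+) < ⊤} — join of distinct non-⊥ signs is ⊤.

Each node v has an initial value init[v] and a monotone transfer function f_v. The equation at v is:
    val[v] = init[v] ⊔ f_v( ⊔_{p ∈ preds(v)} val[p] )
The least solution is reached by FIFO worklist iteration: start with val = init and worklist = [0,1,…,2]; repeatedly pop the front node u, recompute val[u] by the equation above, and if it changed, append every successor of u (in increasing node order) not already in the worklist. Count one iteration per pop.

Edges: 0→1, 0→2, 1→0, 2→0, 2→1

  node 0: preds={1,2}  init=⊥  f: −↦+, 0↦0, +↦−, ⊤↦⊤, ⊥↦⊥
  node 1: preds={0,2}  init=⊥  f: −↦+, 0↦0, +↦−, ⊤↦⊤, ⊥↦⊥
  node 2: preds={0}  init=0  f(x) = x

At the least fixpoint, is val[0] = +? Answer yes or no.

no

Trace (4 dequeues):
  [1] u=0 | in 0 | out 0 | prev ⊥ | push {}
  [2] u=1 | in 0 | out 0 | prev ⊥ | push {0}
  [3] u=2 | in 0 | out 0 | ==
  [4] u=0 | in 0 | out 0 | ==

Converged values:
  [0] 0
  [1] 0
  [2] 0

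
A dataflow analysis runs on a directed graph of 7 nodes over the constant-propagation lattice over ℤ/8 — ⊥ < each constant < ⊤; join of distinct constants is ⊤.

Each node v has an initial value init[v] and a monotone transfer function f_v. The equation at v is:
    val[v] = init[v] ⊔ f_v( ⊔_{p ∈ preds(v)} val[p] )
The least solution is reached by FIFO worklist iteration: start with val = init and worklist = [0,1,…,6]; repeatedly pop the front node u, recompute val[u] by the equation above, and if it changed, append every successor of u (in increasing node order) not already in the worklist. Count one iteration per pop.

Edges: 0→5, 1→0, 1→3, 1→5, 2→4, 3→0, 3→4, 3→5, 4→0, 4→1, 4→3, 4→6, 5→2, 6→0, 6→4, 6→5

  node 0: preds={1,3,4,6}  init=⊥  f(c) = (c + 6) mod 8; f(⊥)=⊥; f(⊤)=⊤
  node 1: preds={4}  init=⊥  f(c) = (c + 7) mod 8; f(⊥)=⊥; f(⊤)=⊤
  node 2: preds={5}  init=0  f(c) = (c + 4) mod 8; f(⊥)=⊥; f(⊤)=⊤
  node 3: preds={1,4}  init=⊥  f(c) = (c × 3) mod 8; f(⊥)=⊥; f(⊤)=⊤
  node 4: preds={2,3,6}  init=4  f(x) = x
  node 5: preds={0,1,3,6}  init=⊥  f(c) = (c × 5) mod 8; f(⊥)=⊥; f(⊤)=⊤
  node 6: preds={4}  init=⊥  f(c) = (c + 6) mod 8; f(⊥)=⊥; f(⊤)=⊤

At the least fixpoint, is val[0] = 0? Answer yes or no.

no

Trace (14 dequeues):
  [1] u=0 | in 4 | out 2 | prev ⊥ | push {}
  [2] u=1 | in 4 | out 3 | prev ⊥ | push {0}
  [3] u=2 | in ⊥ | out 0 | ==
  [4] u=3 | in ⊤ | out ⊤ | prev ⊥ | push {}
  [5] u=4 | in ⊤ | out ⊤ | prev 4 | push {1,3}
  [6] u=5 | in ⊤ | out ⊤ | prev ⊥ | push {2}
  [7] u=6 | in ⊤ | out ⊤ | prev ⊥ | push {4,5}
  [8] u=0 | in ⊤ | out ⊤ | prev 2 | push {}
  [9] u=1 | in ⊤ | out ⊤ | prev 3 | push {0}
  [10] u=3 | in ⊤ | out ⊤ | ==
  [11] u=2 | in ⊤ | out ⊤ | prev 0 | push {}
  [12] u=4 | in ⊤ | out ⊤ | ==
  [13] u=5 | in ⊤ | out ⊤ | ==
  [14] u=0 | in ⊤ | out ⊤ | ==

Converged values:
  [0] ⊤
  [1] ⊤
  [2] ⊤
  [3] ⊤
  [4] ⊤
  [5] ⊤
  [6] ⊤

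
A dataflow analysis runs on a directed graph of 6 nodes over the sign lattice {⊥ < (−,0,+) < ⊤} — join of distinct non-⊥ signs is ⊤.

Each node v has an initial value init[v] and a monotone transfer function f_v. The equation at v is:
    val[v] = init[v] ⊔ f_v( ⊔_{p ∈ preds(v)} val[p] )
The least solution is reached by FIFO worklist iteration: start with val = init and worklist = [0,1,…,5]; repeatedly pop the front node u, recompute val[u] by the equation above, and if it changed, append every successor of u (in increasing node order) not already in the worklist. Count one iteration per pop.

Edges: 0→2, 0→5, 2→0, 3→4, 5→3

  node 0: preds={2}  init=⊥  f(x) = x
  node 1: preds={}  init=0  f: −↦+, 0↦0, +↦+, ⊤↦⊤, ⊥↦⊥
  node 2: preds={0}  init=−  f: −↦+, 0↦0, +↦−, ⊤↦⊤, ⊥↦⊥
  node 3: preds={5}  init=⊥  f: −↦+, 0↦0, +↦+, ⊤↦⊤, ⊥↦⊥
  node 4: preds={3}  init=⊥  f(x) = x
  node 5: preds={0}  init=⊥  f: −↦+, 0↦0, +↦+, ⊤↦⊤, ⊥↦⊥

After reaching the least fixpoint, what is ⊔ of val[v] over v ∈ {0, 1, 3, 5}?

⊤

Worklist (13 pops):
  #1 pop 0: in=− → − (was ⊥); enqueue []
  #2 pop 1: in=⊥ → 0 (no change)
  #3 pop 2: in=− → ⊤ (was −); enqueue [0]
  #4 pop 3: in=⊥ → ⊥ (no change)
  #5 pop 4: in=⊥ → ⊥ (no change)
  #6 pop 5: in=− → + (was ⊥); enqueue [3]
  #7 pop 0: in=⊤ → ⊤ (was −); enqueue [2,5]
  #8 pop 3: in=+ → + (was ⊥); enqueue [4]
  #9 pop 2: in=⊤ → ⊤ (no change)
  #10 pop 5: in=⊤ → ⊤ (was +); enqueue [3]
  #11 pop 4: in=+ → + (was ⊥); enqueue []
  #12 pop 3: in=⊤ → ⊤ (was +); enqueue [4]
  #13 pop 4: in=⊤ → ⊤ (was +); enqueue []

Fixpoint:
  val[0] = ⊤
  val[1] = 0
  val[2] = ⊤
  val[3] = ⊤
  val[4] = ⊤
  val[5] = ⊤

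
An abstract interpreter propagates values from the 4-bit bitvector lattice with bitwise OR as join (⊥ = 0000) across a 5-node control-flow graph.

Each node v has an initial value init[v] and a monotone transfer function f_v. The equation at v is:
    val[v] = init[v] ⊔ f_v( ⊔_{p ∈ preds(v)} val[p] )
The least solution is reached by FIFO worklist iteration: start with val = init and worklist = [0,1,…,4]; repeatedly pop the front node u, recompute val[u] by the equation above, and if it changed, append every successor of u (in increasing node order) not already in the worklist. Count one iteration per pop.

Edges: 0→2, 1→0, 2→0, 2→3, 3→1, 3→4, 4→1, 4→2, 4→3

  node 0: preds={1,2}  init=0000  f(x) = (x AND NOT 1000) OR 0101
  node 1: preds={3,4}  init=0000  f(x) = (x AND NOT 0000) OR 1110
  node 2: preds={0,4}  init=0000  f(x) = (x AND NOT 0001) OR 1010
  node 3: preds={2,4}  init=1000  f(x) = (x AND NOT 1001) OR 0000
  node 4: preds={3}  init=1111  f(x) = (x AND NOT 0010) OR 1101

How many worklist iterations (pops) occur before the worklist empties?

8

Trace (8 dequeues):
  [1] u=0 | in 0000 | out 0101 | prev 0000 | push {}
  [2] u=1 | in 1111 | out 1111 | prev 0000 | push {0}
  [3] u=2 | in 1111 | out 1110 | prev 0000 | push {}
  [4] u=3 | in 1111 | out 1110 | prev 1000 | push {1}
  [5] u=4 | in 1110 | out 1111 | ==
  [6] u=0 | in 1111 | out 0111 | prev 0101 | push {2}
  [7] u=1 | in 1111 | out 1111 | ==
  [8] u=2 | in 1111 | out 1110 | ==

Converged values:
  [0] 0111
  [1] 1111
  [2] 1110
  [3] 1110
  [4] 1111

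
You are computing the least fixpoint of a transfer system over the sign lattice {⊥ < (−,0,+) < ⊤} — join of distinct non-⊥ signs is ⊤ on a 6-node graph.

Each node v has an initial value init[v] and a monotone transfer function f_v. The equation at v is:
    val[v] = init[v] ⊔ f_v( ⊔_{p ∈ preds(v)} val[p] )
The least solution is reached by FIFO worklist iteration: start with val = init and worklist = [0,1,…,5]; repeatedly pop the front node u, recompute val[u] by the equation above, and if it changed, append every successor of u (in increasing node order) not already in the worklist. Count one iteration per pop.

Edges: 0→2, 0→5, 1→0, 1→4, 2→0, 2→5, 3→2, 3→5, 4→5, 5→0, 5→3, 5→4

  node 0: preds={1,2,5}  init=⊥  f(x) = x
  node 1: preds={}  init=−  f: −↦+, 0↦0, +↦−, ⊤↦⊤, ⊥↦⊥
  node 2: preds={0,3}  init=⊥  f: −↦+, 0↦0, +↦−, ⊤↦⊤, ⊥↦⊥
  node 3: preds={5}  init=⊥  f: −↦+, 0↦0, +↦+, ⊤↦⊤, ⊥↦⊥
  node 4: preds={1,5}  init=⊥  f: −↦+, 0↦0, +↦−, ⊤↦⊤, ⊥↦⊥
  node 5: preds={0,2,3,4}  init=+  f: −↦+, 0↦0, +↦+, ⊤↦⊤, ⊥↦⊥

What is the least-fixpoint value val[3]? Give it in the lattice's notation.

⊤

Trace (12 dequeues):
  [1] u=0 | in ⊤ | out ⊤ | prev ⊥ | push {}
  [2] u=1 | in ⊥ | out − | ==
  [3] u=2 | in ⊤ | out ⊤ | prev ⊥ | push {0}
  [4] u=3 | in + | out + | prev ⊥ | push {2}
  [5] u=4 | in ⊤ | out ⊤ | prev ⊥ | push {}
  [6] u=5 | in ⊤ | out ⊤ | prev + | push {3,4}
  [7] u=0 | in ⊤ | out ⊤ | ==
  [8] u=2 | in ⊤ | out ⊤ | ==
  [9] u=3 | in ⊤ | out ⊤ | prev + | push {2,5}
  [10] u=4 | in ⊤ | out ⊤ | ==
  [11] u=2 | in ⊤ | out ⊤ | ==
  [12] u=5 | in ⊤ | out ⊤ | ==

Converged values:
  [0] ⊤
  [1] −
  [2] ⊤
  [3] ⊤
  [4] ⊤
  [5] ⊤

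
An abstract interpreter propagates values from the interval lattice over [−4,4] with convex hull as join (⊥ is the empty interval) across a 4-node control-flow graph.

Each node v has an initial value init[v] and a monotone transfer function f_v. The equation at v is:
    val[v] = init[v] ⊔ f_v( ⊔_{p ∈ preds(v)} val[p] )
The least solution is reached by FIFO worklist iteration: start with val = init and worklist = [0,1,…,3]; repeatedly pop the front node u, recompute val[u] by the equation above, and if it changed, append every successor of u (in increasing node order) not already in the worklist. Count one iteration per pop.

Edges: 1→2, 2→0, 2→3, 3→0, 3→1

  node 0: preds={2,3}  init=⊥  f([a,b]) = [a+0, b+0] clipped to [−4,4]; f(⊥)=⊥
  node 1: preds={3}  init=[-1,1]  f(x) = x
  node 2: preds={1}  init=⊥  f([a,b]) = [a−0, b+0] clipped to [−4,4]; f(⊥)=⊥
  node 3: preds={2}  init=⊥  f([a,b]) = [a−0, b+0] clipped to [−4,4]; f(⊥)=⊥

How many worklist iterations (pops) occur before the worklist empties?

6

Worklist (6 pops):
  #1 pop 0: in=⊥ → ⊥ (no change)
  #2 pop 1: in=⊥ → [-1,1] (no change)
  #3 pop 2: in=[-1,1] → [-1,1] (was ⊥); enqueue [0]
  #4 pop 3: in=[-1,1] → [-1,1] (was ⊥); enqueue [1]
  #5 pop 0: in=[-1,1] → [-1,1] (was ⊥); enqueue []
  #6 pop 1: in=[-1,1] → [-1,1] (no change)

Fixpoint:
  val[0] = [-1,1]
  val[1] = [-1,1]
  val[2] = [-1,1]
  val[3] = [-1,1]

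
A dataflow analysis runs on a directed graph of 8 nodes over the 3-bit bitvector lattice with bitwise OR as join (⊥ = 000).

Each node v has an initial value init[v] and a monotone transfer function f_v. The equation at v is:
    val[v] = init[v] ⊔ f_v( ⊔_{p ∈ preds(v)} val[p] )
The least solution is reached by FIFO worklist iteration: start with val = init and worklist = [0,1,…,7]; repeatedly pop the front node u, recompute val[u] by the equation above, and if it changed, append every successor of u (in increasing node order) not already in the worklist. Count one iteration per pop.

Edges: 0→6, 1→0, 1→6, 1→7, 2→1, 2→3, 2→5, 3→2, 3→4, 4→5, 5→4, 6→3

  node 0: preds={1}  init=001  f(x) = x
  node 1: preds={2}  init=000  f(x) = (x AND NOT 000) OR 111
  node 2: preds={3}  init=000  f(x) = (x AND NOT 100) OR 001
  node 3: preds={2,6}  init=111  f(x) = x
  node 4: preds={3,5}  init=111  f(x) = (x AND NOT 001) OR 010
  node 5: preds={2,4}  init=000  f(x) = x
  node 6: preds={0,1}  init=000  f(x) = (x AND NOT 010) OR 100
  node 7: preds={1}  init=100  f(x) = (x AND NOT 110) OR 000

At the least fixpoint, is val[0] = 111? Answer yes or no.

Iteration log — 13 steps:
  step 1. node 0  ⊔preds=000  new=001  stable
  step 2. node 1  ⊔preds=000  new=111  old=000  +wl: 0
  step 3. node 2  ⊔preds=111  new=011  old=000  +wl: 1
  step 4. node 3  ⊔preds=011  new=111  stable
  step 5. node 4  ⊔preds=111  new=111  stable
  step 6. node 5  ⊔preds=111  new=111  old=000  +wl: 4
  step 7. node 6  ⊔preds=111  new=101  old=000  +wl: 3
  step 8. node 7  ⊔preds=111  new=101  old=100  +wl: 
  step 9. node 0  ⊔preds=111  new=111  old=001  +wl: 6
  step 10. node 1  ⊔preds=011  new=111  stable
  step 11. node 4  ⊔preds=111  new=111  stable
  step 12. node 3  ⊔preds=111  new=111  stable
  step 13. node 6  ⊔preds=111  new=101  stable

Least fixpoint reached:
  node 0: 111
  node 1: 111
  node 2: 011
  node 3: 111
  node 4: 111
  node 5: 111
  node 6: 101
  node 7: 101

yes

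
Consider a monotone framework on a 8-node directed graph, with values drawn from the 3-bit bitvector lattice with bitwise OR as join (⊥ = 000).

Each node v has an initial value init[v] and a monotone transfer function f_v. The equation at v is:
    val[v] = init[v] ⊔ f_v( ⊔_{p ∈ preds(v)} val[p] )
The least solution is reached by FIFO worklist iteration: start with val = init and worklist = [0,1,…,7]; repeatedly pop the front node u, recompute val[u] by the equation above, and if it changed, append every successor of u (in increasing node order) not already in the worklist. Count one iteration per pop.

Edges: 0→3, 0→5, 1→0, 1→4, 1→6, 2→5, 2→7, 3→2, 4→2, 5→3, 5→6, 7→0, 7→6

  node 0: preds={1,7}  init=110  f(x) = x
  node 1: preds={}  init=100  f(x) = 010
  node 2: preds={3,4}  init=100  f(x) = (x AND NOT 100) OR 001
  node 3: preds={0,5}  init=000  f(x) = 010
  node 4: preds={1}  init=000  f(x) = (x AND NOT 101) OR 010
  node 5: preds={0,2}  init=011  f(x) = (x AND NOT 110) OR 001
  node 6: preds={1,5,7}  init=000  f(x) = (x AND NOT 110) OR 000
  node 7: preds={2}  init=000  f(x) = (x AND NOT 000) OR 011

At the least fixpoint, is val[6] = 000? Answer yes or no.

Trace (14 dequeues):
  [1] u=0 | in 100 | out 110 | ==
  [2] u=1 | in 000 | out 110 | prev 100 | push {0}
  [3] u=2 | in 000 | out 101 | prev 100 | push {}
  [4] u=3 | in 111 | out 010 | prev 000 | push {2}
  [5] u=4 | in 110 | out 010 | prev 000 | push {}
  [6] u=5 | in 111 | out 011 | ==
  [7] u=6 | in 111 | out 001 | prev 000 | push {}
  [8] u=7 | in 101 | out 111 | prev 000 | push {6}
  [9] u=0 | in 111 | out 111 | prev 110 | push {3,5}
  [10] u=2 | in 010 | out 111 | prev 101 | push {7}
  [11] u=6 | in 111 | out 001 | ==
  [12] u=3 | in 111 | out 010 | ==
  [13] u=5 | in 111 | out 011 | ==
  [14] u=7 | in 111 | out 111 | ==

Converged values:
  [0] 111
  [1] 110
  [2] 111
  [3] 010
  [4] 010
  [5] 011
  [6] 001
  [7] 111

no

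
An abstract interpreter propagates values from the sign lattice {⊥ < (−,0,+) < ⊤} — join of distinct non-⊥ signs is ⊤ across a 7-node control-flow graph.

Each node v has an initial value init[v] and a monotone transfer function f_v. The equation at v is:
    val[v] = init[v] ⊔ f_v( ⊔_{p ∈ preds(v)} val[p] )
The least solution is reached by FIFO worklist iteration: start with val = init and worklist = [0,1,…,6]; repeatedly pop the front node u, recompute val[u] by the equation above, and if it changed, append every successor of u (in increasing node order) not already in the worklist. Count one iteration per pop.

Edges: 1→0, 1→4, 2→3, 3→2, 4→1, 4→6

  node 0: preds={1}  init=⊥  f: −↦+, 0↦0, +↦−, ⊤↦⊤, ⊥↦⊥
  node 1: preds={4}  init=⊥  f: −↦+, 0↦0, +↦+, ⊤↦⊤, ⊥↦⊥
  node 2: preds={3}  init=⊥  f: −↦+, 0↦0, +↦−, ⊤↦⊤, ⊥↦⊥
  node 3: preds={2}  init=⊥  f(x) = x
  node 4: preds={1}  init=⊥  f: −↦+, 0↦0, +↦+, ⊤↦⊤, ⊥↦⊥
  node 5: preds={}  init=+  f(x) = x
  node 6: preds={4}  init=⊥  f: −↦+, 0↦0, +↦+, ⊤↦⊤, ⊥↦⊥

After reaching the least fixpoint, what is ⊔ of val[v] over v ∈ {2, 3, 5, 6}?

+

Trace (7 dequeues):
  [1] u=0 | in ⊥ | out ⊥ | ==
  [2] u=1 | in ⊥ | out ⊥ | ==
  [3] u=2 | in ⊥ | out ⊥ | ==
  [4] u=3 | in ⊥ | out ⊥ | ==
  [5] u=4 | in ⊥ | out ⊥ | ==
  [6] u=5 | in ⊥ | out + | ==
  [7] u=6 | in ⊥ | out ⊥ | ==

Converged values:
  [0] ⊥
  [1] ⊥
  [2] ⊥
  [3] ⊥
  [4] ⊥
  [5] +
  [6] ⊥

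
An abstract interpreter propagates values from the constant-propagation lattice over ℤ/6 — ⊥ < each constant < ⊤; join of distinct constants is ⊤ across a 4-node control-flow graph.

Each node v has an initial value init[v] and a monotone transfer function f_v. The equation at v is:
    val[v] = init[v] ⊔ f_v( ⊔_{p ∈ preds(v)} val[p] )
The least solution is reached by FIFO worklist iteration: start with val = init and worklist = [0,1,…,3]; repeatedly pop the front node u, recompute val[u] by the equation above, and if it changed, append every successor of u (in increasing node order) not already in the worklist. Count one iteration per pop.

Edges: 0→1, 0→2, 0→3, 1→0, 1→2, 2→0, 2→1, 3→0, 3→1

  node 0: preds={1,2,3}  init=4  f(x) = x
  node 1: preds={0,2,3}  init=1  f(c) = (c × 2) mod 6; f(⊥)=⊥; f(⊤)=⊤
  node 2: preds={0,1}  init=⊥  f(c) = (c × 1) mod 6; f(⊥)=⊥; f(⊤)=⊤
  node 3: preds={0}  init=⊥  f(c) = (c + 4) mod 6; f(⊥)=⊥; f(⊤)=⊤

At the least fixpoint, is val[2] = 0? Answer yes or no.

no

Worklist (6 pops):
  #1 pop 0: in=1 → ⊤ (was 4); enqueue []
  #2 pop 1: in=⊤ → ⊤ (was 1); enqueue [0]
  #3 pop 2: in=⊤ → ⊤ (was ⊥); enqueue [1]
  #4 pop 3: in=⊤ → ⊤ (was ⊥); enqueue []
  #5 pop 0: in=⊤ → ⊤ (no change)
  #6 pop 1: in=⊤ → ⊤ (no change)

Fixpoint:
  val[0] = ⊤
  val[1] = ⊤
  val[2] = ⊤
  val[3] = ⊤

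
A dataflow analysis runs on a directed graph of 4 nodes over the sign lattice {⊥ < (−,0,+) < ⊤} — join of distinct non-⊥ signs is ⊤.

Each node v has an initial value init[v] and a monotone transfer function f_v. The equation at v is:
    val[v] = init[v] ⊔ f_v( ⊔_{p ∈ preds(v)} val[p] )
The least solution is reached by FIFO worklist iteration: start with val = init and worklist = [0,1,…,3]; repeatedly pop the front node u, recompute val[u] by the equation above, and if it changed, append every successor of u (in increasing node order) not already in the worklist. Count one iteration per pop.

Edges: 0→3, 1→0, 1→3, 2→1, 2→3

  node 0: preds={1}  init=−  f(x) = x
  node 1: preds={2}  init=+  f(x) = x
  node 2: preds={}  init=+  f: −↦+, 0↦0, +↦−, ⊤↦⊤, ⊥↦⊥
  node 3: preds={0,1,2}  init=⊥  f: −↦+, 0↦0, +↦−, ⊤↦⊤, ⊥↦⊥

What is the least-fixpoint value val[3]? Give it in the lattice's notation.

⊤

Worklist (4 pops):
  #1 pop 0: in=+ → ⊤ (was −); enqueue []
  #2 pop 1: in=+ → + (no change)
  #3 pop 2: in=⊥ → + (no change)
  #4 pop 3: in=⊤ → ⊤ (was ⊥); enqueue []

Fixpoint:
  val[0] = ⊤
  val[1] = +
  val[2] = +
  val[3] = ⊤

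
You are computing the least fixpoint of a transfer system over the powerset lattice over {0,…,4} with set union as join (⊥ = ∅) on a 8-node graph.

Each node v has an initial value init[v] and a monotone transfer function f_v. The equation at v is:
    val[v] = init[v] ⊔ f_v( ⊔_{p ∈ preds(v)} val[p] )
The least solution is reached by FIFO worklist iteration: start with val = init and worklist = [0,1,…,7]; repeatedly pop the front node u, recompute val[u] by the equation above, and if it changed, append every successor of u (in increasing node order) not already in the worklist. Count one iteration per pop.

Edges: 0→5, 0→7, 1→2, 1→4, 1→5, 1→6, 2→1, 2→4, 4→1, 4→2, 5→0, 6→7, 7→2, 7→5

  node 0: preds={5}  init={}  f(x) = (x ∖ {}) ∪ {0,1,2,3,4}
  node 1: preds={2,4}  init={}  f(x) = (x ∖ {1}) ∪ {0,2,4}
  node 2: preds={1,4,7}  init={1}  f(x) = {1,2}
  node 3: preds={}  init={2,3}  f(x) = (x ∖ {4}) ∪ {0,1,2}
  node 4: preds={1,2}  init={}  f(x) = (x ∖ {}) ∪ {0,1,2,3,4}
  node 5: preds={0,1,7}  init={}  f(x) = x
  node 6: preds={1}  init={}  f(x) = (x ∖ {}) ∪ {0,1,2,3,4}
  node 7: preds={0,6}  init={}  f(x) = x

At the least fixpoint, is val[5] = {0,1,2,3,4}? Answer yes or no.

yes

Iteration log — 14 steps:
  step 1. node 0  ⊔preds={}  new={0,1,2,3,4}  old={}  +wl: 
  step 2. node 1  ⊔preds={1}  new={0,2,4}  old={}  +wl: 
  step 3. node 2  ⊔preds={0,2,4}  new={1,2}  old={1}  +wl: 1
  step 4. node 3  ⊔preds={}  new={0,1,2,3}  old={2,3}  +wl: 
  step 5. node 4  ⊔preds={0,1,2,4}  new={0,1,2,3,4}  old={}  +wl: 2
  step 6. node 5  ⊔preds={0,1,2,3,4}  new={0,1,2,3,4}  old={}  +wl: 0
  step 7. node 6  ⊔preds={0,2,4}  new={0,1,2,3,4}  old={}  +wl: 
  step 8. node 7  ⊔preds={0,1,2,3,4}  new={0,1,2,3,4}  old={}  +wl: 5
  step 9. node 1  ⊔preds={0,1,2,3,4}  new={0,2,3,4}  old={0,2,4}  +wl: 4,6
  step 10. node 2  ⊔preds={0,1,2,3,4}  new={1,2}  stable
  step 11. node 0  ⊔preds={0,1,2,3,4}  new={0,1,2,3,4}  stable
  step 12. node 5  ⊔preds={0,1,2,3,4}  new={0,1,2,3,4}  stable
  step 13. node 4  ⊔preds={0,1,2,3,4}  new={0,1,2,3,4}  stable
  step 14. node 6  ⊔preds={0,2,3,4}  new={0,1,2,3,4}  stable

Least fixpoint reached:
  node 0: {0,1,2,3,4}
  node 1: {0,2,3,4}
  node 2: {1,2}
  node 3: {0,1,2,3}
  node 4: {0,1,2,3,4}
  node 5: {0,1,2,3,4}
  node 6: {0,1,2,3,4}
  node 7: {0,1,2,3,4}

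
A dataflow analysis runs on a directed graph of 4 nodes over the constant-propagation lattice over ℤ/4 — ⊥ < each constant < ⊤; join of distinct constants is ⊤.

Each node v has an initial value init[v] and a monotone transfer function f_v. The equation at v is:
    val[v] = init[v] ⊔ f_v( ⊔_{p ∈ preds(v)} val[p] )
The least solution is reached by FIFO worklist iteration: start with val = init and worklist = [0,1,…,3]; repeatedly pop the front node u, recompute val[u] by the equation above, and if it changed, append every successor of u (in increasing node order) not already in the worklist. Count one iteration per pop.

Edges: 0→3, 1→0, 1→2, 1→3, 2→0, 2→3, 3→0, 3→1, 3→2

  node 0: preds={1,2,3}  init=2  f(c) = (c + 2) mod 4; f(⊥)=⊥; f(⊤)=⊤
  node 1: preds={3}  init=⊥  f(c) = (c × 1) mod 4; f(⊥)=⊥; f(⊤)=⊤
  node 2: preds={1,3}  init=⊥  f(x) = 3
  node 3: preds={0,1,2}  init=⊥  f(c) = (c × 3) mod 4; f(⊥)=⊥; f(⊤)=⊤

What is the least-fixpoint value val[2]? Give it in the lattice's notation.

Worklist (9 pops):
  #1 pop 0: in=⊥ → 2 (no change)
  #2 pop 1: in=⊥ → ⊥ (no change)
  #3 pop 2: in=⊥ → 3 (was ⊥); enqueue [0]
  #4 pop 3: in=⊤ → ⊤ (was ⊥); enqueue [1,2]
  #5 pop 0: in=⊤ → ⊤ (was 2); enqueue [3]
  #6 pop 1: in=⊤ → ⊤ (was ⊥); enqueue [0]
  #7 pop 2: in=⊤ → 3 (no change)
  #8 pop 3: in=⊤ → ⊤ (no change)
  #9 pop 0: in=⊤ → ⊤ (no change)

Fixpoint:
  val[0] = ⊤
  val[1] = ⊤
  val[2] = 3
  val[3] = ⊤

3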